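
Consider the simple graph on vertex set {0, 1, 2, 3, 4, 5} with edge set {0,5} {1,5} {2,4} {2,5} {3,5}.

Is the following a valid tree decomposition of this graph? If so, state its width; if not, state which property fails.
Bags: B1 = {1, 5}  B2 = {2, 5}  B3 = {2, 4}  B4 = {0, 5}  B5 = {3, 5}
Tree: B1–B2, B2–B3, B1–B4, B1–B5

Every vertex of G appears in some bag (union = {0, 1, 2, 3, 4, 5}); every edge is covered by a bag; and for each vertex v the set of bags containing v is connected in the bag tree. The decomposition is therefore valid. The largest bag has 2 vertices, so the width is 1.

Yes; width 1.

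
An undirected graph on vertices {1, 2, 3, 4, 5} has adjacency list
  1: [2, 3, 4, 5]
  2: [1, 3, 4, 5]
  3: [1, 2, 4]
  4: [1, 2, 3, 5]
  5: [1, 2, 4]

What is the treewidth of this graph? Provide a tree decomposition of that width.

Treewidth 3.
Bags: B1 = {1, 2, 3, 4}  B2 = {1, 2, 4, 5}
Tree: B1–B2

Every bag has size at most 4, so the width is 4 − 1 = 3 and tw(G) ≤ 3. On the other hand G contains the 4-clique {1, 2, 3, 4}. A clique must lie in a single bag of any decomposition, so no decomposition can have width below 3. The upper and lower bounds meet at 3, so that is the treewidth.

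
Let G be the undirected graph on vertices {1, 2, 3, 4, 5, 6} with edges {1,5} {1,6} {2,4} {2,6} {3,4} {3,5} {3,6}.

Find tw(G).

A width-2 tree decomposition is:
Bags: B1 = {2, 3, 4}  B2 = {2, 3, 6}  B3 = {3, 5, 6}  B4 = {1, 5, 6}
Tree: B1–B2, B2–B3, B3–B4
Every bag has size at most 3, so the width is 3 − 1 = 2 and tw(G) ≤ 2. For the lower bound, G contains the cycle 4–2–6–3–4, so G is not a forest; only forests have treewidth ≤ 1, hence tw(G) ≥ 2. Hence tw(G) = 2 exactly.

2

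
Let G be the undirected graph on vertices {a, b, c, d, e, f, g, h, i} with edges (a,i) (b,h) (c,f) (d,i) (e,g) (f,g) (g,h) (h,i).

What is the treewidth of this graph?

1

A width-1 tree decomposition is:
Bags: B1 = {b, h}  B2 = {h, i}  B3 = {g, h}  B4 = {e, g}  B5 = {d, i}  B6 = {a, i}  B7 = {f, g}  B8 = {c, f}
Tree: B1–B2, B1–B3, B3–B4, B2–B5, B2–B6, B4–B7, B7–B8
Every bag has size at most 2, so the width is 2 − 1 = 1 and tw(G) ≤ 1. G has an edge, so its treewidth is at least 1. Therefore the treewidth is 1.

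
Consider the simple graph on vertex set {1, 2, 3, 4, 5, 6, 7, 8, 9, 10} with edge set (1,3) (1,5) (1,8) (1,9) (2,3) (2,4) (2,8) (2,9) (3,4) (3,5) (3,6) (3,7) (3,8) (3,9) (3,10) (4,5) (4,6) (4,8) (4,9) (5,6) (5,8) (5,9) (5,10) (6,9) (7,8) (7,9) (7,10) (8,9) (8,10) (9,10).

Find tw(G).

4

A width-4 tree decomposition is:
Bags: B1 = {3, 5, 8, 9, 10}  B2 = {3, 4, 5, 8, 9}  B3 = {3, 4, 5, 6, 9}  B4 = {3, 7, 8, 9, 10}  B5 = {2, 3, 4, 8, 9}  B6 = {1, 3, 5, 8, 9}
Tree: B1–B2, B2–B3, B1–B4, B2–B5, B2–B6
Each bag holds 5 vertices, so the decomposition has width 4, which upper-bounds the treewidth. For the lower bound, the 5 vertices {2, 3, 4, 8, 9} are pairwise adjacent, and any tree decomposition puts a clique entirely inside one bag — forcing width ≥ 4. Combining the bounds, tw(G) = 4.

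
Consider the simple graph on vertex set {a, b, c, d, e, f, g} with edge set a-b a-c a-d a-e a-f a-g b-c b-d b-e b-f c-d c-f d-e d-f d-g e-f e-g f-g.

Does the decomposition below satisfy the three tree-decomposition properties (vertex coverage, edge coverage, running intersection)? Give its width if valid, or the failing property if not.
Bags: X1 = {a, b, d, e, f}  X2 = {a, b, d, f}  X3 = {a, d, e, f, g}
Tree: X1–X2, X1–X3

A tree decomposition must satisfy three properties: every vertex lies in some bag; for every edge, both endpoints lie together in some bag; and for every vertex, the bags containing it form a connected subtree. Here vertex c appears in no bag, so the decomposition is invalid.

No — vertex c appears in no bag.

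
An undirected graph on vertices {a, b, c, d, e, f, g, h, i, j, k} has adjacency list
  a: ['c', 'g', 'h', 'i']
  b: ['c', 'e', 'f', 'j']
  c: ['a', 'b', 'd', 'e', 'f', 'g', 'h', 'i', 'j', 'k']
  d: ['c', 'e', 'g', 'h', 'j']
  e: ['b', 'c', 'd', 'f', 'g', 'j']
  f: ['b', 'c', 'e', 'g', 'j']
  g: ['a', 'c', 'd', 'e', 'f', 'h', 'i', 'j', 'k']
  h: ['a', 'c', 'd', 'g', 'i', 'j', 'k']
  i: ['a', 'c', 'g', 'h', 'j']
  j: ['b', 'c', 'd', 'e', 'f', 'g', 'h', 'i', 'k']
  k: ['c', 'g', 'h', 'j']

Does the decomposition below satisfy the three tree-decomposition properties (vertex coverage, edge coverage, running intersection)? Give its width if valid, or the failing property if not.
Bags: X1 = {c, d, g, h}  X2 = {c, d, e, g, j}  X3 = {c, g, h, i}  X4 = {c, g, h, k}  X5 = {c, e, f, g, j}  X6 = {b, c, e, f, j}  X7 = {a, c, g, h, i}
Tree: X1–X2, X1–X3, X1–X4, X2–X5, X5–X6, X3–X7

A tree decomposition must satisfy three properties: every vertex lies in some bag; for every edge, both endpoints lie together in some bag; and for every vertex, the bags containing it form a connected subtree. Here edge (j,h) lies in no bag, so the decomposition is invalid.

No — edge (j,h) lies in no bag.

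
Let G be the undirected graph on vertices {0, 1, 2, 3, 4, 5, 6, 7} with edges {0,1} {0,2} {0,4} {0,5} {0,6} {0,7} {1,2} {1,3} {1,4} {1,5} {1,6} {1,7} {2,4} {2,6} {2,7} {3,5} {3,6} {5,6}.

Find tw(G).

A width-3 tree decomposition is:
Bags: B1 = {0, 1, 2, 6}  B2 = {0, 1, 2, 4}  B3 = {0, 1, 2, 7}  B4 = {0, 1, 5, 6}  B5 = {1, 3, 5, 6}
Tree: B1–B2, B1–B3, B1–B4, B4–B5
The largest bag has 4 vertices, giving width 3; this decomposition certifies tw(G) ≤ 3. On the other hand G contains the 4-clique {0, 1, 2, 4}. A clique must lie in a single bag of any decomposition, so no decomposition can have width below 3. Combining the bounds, tw(G) = 3.

3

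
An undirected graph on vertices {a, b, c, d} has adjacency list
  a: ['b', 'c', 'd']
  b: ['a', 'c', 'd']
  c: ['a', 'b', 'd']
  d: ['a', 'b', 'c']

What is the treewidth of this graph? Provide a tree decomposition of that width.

Treewidth 3.
One optimal decomposition is:
Bags: B1 = {a, b, c, d}
Tree: (single bag)

With just one bag of size 4, the width is 4 − 1 = 3, so tw(G) ≤ 3. For the lower bound, the 4 vertices {a, b, c, d} are pairwise adjacent, and any tree decomposition puts a clique entirely inside one bag — forcing width ≥ 3. Hence tw(G) = 3 exactly.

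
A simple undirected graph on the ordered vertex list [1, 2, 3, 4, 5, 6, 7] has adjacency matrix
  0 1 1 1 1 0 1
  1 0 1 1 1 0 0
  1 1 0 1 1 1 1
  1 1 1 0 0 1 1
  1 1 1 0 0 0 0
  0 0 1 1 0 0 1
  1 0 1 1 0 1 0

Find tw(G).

A width-3 tree decomposition is:
Bags: B1 = {1, 2, 3, 4}  B2 = {1, 3, 4, 7}  B3 = {3, 4, 6, 7}  B4 = {1, 2, 3, 5}
Tree: B1–B2, B2–B3, B1–B4
Every bag has size at most 4, so the width is 4 − 1 = 3 and tw(G) ≤ 3. For the lower bound, the 4 vertices {1, 2, 3, 4} are pairwise adjacent, and any tree decomposition puts a clique entirely inside one bag — forcing width ≥ 3. Combining the bounds, tw(G) = 3.

3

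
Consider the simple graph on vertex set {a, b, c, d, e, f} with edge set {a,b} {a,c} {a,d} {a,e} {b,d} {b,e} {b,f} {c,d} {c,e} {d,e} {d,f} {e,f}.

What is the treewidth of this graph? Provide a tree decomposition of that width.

Treewidth 3.
Bags: B1 = {a, b, d, e}  B2 = {b, d, e, f}  B3 = {a, c, d, e}
Tree: B1–B2, B1–B3

The largest bag has 4 vertices, giving width 3; this decomposition certifies tw(G) ≤ 3. On the other hand G contains the 4-clique {b, d, e, f}. A clique must lie in a single bag of any decomposition, so no decomposition can have width below 3. Hence tw(G) = 3 exactly.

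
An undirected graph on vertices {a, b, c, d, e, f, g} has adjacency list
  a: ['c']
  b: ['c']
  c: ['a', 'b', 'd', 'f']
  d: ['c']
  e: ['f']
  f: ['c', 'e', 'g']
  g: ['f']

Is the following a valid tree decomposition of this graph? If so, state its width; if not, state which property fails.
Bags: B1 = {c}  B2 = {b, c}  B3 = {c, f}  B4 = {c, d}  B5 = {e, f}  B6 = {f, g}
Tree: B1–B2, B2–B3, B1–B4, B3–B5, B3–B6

No — vertex a appears in no bag.

A tree decomposition must satisfy three properties: every vertex lies in some bag; for every edge, both endpoints lie together in some bag; and for every vertex, the bags containing it form a connected subtree. Here vertex a appears in no bag, so the decomposition is invalid.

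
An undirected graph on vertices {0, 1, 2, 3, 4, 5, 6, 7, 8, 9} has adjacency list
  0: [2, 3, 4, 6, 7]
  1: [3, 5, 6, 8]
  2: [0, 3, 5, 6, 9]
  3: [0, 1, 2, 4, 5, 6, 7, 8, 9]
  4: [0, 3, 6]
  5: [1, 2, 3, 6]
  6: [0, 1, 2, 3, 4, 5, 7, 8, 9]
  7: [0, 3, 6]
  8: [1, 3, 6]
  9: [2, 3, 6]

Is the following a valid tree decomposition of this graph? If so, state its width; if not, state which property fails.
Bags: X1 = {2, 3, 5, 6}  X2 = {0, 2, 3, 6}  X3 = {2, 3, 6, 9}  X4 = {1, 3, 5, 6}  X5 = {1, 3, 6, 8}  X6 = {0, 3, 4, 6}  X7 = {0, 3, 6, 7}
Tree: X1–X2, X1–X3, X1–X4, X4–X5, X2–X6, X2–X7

Yes; width 3.

Vertex coverage: the bags together contain {0, 1, 2, 3, 4, 5, 6, 7, 8, 9}, the full vertex set. Edge coverage: each edge of G has both endpoints in at least one bag. Running intersection: for every vertex, the bags containing it form a connected subtree. All three properties hold, so this is a valid tree decomposition of width max|bag| − 1 = 3, and hence tw(G) ≤ 3.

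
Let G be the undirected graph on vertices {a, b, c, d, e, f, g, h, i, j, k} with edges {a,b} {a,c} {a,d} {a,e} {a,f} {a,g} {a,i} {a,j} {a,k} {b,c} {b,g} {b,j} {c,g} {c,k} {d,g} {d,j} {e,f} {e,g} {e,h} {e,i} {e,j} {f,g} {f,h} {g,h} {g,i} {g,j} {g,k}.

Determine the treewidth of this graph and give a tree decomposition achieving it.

Treewidth 3.
Bags: B1 = {a, b, g, j}  B2 = {a, b, c, g}  B3 = {a, e, g, j}  B4 = {a, e, f, g}  B5 = {a, c, g, k}  B6 = {a, e, g, i}  B7 = {a, d, g, j}  B8 = {e, f, g, h}
Tree: B1–B2, B1–B3, B3–B4, B2–B5, B4–B6, B1–B7, B4–B8

Each bag holds 4 vertices, so the decomposition has width 3, which upper-bounds the treewidth. For the lower bound, the 4 vertices {e, f, g, h} are pairwise adjacent, and any tree decomposition puts a clique entirely inside one bag — forcing width ≥ 3. Therefore the treewidth is 3.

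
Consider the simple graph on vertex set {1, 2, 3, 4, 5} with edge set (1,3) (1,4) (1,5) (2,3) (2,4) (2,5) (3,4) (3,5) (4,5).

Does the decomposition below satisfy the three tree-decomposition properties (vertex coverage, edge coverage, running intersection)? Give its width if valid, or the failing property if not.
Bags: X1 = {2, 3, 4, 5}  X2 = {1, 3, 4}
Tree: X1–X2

A tree decomposition must satisfy three properties: every vertex lies in some bag; for every edge, both endpoints lie together in some bag; and for every vertex, the bags containing it form a connected subtree. Here edge (5,1) lies in no bag, so the decomposition is invalid.

No — edge (5,1) lies in no bag.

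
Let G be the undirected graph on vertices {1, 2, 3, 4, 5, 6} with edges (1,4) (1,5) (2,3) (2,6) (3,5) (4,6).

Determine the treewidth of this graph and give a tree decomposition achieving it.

The largest bag has 3 vertices, giving width 2; this decomposition certifies tw(G) ≤ 2. For the lower bound, G contains the cycle 5–1–4–6–2–3–5, so G is not a forest; only forests have treewidth ≤ 1, hence tw(G) ≥ 2. Combining the bounds, tw(G) = 2.

Treewidth 2.
Bags: B1 = {1, 4, 5}  B2 = {4, 5, 6}  B3 = {2, 5, 6}  B4 = {2, 3, 5}
Tree: B1–B2, B2–B3, B3–B4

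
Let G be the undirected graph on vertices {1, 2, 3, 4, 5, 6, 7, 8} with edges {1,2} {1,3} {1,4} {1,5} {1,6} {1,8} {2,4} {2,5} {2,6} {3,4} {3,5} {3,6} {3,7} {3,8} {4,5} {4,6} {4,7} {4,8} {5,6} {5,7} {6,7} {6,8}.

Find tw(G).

4

A width-4 tree decomposition is:
Bags: B1 = {1, 3, 4, 5, 6}  B2 = {1, 2, 4, 5, 6}  B3 = {3, 4, 5, 6, 7}  B4 = {1, 3, 4, 6, 8}
Tree: B1–B2, B1–B3, B1–B4
The largest bag has 5 vertices, giving width 4; this decomposition certifies tw(G) ≤ 4. For the lower bound, the 5 vertices {1, 2, 4, 5, 6} are pairwise adjacent, and any tree decomposition puts a clique entirely inside one bag — forcing width ≥ 4. Therefore the treewidth is 4.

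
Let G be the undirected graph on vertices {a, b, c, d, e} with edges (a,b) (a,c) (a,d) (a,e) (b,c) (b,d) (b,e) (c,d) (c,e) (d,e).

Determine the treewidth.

4

A width-4 tree decomposition is:
Bags: B1 = {a, b, c, d, e}
Tree: (single bag)
A single bag containing all 5 vertices is trivially a valid decomposition of width 4. Conversely, {a, b, c, d, e} is a clique of size 5, and the vertices of any clique must share a bag in every tree decomposition; so some bag has ≥ 5 vertices and tw(G) ≥ 4. Hence tw(G) = 4 exactly.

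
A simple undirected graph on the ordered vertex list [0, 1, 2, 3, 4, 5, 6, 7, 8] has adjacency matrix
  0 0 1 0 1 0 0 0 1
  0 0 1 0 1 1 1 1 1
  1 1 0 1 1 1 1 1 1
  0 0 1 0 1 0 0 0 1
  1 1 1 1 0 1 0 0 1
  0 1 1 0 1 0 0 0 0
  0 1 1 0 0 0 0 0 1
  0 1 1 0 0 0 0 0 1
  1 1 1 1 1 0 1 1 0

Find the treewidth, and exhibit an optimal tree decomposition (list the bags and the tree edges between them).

Each bag holds 4 vertices, so the decomposition has width 3, which upper-bounds the treewidth. On the other hand G contains the 4-clique {0, 2, 4, 8}. A clique must lie in a single bag of any decomposition, so no decomposition can have width below 3. The upper and lower bounds meet at 3, so that is the treewidth.

Treewidth 3.
Bags: B1 = {1, 2, 4, 8}  B2 = {2, 3, 4, 8}  B3 = {1, 2, 7, 8}  B4 = {0, 2, 4, 8}  B5 = {1, 2, 4, 5}  B6 = {1, 2, 6, 8}
Tree: B1–B2, B1–B3, B1–B4, B1–B5, B3–B6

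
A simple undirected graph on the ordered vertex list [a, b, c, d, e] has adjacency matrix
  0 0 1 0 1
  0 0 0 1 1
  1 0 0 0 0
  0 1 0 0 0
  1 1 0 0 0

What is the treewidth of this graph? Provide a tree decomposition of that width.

Every bag has size at most 2, so the width is 2 − 1 = 1 and tw(G) ≤ 1. Since G has at least one edge (e.g. e–a), it is not an edgeless graph, so tw(G) ≥ 1. Therefore the treewidth is 1.

Treewidth 1.
One optimal decomposition is:
Bags: B1 = {a, e}  B2 = {b, e}  B3 = {b, d}  B4 = {a, c}
Tree: B1–B2, B2–B3, B1–B4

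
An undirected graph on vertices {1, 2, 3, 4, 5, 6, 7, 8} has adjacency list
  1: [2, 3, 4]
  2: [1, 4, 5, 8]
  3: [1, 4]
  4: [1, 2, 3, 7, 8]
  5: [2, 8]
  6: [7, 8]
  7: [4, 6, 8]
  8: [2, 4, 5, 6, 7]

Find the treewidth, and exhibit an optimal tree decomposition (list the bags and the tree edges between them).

The largest bag has 3 vertices, giving width 2; this decomposition certifies tw(G) ≤ 2. For the lower bound, the 3 vertices {2, 4, 8} are pairwise adjacent, and any tree decomposition puts a clique entirely inside one bag — forcing width ≥ 2. Hence tw(G) = 2 exactly.

Treewidth 2.
One optimal decomposition is:
Bags: B1 = {6, 7, 8}  B2 = {4, 7, 8}  B3 = {2, 4, 8}  B4 = {1, 2, 4}  B5 = {2, 5, 8}  B6 = {1, 3, 4}
Tree: B1–B2, B2–B3, B3–B4, B3–B5, B4–B6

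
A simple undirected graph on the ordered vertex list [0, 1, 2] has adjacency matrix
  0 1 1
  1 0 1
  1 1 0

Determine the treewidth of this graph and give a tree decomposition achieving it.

A single bag containing all 3 vertices is trivially a valid decomposition of width 2. On the other hand G contains the 3-clique {0, 1, 2}. A clique must lie in a single bag of any decomposition, so no decomposition can have width below 2. Therefore the treewidth is 2.

Treewidth 2.
One such decomposition:
Bags: B1 = {0, 1, 2}
Tree: (single bag)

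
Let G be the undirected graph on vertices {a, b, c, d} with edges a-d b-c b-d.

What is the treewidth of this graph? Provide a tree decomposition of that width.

Treewidth 1.
One optimal decomposition is:
Bags: B1 = {b, c}  B2 = {b, d}  B3 = {a, d}
Tree: B1–B2, B2–B3

The largest bag has 2 vertices, giving width 1; this decomposition certifies tw(G) ≤ 1. G has an edge, so its treewidth is at least 1. Hence tw(G) = 1 exactly.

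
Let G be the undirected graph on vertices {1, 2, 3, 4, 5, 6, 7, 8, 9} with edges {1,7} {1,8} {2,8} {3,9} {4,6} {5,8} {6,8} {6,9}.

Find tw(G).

1

A width-1 tree decomposition is:
Bags: B1 = {5, 8}  B2 = {1, 8}  B3 = {6, 8}  B4 = {2, 8}  B5 = {1, 7}  B6 = {4, 6}  B7 = {6, 9}  B8 = {3, 9}
Tree: B1–B2, B1–B3, B2–B4, B2–B5, B3–B6, B3–B7, B7–B8
The largest bag has 2 vertices, giving width 1; this decomposition certifies tw(G) ≤ 1. Since G has at least one edge (e.g. 8–5), it is not an edgeless graph, so tw(G) ≥ 1. Hence tw(G) = 1 exactly.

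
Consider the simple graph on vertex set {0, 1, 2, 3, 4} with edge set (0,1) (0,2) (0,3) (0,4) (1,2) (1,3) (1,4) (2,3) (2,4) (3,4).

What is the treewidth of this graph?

4

A width-4 tree decomposition is:
Bags: B1 = {0, 1, 2, 3, 4}
Tree: (single bag)
With just one bag of size 5, the width is 5 − 1 = 4, so tw(G) ≤ 4. On the other hand G contains the 5-clique {0, 1, 2, 3, 4}. A clique must lie in a single bag of any decomposition, so no decomposition can have width below 4. Combining the bounds, tw(G) = 4.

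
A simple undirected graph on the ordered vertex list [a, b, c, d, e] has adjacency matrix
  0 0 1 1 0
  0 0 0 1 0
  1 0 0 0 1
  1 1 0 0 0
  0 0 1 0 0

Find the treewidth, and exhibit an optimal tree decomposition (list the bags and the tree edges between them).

Treewidth 1.
Bags: B1 = {a, d}  B2 = {a, c}  B3 = {b, d}  B4 = {c, e}
Tree: B1–B2, B1–B3, B2–B4

Every bag has size at most 2, so the width is 2 − 1 = 1 and tw(G) ≤ 1. G has an edge, so its treewidth is at least 1. The upper and lower bounds meet at 1, so that is the treewidth.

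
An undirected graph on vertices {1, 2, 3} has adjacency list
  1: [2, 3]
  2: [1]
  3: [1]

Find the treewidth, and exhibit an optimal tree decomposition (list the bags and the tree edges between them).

Treewidth 1.
One such decomposition:
Bags: B1 = {1, 2}  B2 = {1, 3}
Tree: B1–B2

Every bag has size at most 2, so the width is 2 − 1 = 1 and tw(G) ≤ 1. Since G has at least one edge (e.g. 1–2), it is not an edgeless graph, so tw(G) ≥ 1. Therefore the treewidth is 1.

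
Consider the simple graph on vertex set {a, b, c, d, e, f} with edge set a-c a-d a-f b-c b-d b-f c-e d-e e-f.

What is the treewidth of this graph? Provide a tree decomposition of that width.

The largest bag has 4 vertices, giving width 3; this decomposition certifies tw(G) ≤ 3. For the lower bound: the 4 vertex sets {b,d}, {a,f}, {e}, {c} are disjoint, each induces a connected subgraph, and every pair is joined by at least one edge of G. Contracting each set to a single vertex therefore yields K_{4} as a minor, and since treewidth is minor-monotone, tw(G) ≥ tw(K_{4}) = 3. Combining the bounds, tw(G) = 3.

Treewidth 3.
One such decomposition:
Bags: B1 = {a, b, d, e}  B2 = {a, b, e, f}  B3 = {a, b, c, e}
Tree: B1–B2, B2–B3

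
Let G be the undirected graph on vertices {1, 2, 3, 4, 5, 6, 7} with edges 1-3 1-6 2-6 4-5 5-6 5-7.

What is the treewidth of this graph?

A width-1 tree decomposition is:
Bags: B1 = {1, 6}  B2 = {5, 6}  B3 = {1, 3}  B4 = {2, 6}  B5 = {4, 5}  B6 = {5, 7}
Tree: B1–B2, B1–B3, B2–B4, B2–B5, B2–B6
Every bag has size at most 2, so the width is 2 − 1 = 1 and tw(G) ≤ 1. Since G has at least one edge (e.g. 1–6), it is not an edgeless graph, so tw(G) ≥ 1. The upper and lower bounds meet at 1, so that is the treewidth.

1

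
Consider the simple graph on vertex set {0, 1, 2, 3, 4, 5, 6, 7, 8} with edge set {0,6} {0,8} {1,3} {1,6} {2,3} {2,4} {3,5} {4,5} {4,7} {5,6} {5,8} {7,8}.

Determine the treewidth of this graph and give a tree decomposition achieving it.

Treewidth 3.
One optimal decomposition is:
Bags: B1 = {0, 4, 7, 8}  B2 = {0, 4, 5, 8}  B3 = {0, 4, 5, 6}  B4 = {2, 4, 5, 6}  B5 = {2, 3, 5, 6}  B6 = {1, 2, 3, 6}
Tree: B1–B2, B2–B3, B3–B4, B4–B5, B5–B6

Each bag holds 4 vertices, so the decomposition has width 3, which upper-bounds the treewidth. For the lower bound: the 4 vertex sets {0,7,8}, {4}, {5}, {1,2,3,6} are disjoint, each induces a connected subgraph, and every pair is joined by at least one edge of G. Contracting each set to a single vertex therefore yields K_{4} as a minor, and since treewidth is minor-monotone, tw(G) ≥ tw(K_{4}) = 3. The upper and lower bounds meet at 3, so that is the treewidth.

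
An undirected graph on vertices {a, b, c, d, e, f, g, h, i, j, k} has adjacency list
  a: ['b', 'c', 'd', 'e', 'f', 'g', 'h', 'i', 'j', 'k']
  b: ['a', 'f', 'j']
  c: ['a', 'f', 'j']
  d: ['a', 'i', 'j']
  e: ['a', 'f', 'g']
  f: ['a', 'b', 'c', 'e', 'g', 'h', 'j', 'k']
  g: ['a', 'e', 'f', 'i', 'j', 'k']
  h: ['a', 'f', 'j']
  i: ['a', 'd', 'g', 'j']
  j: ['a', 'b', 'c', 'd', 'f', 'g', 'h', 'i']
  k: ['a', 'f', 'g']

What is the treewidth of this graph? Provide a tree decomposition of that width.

Treewidth 3.
One such decomposition:
Bags: B1 = {a, f, g, j}  B2 = {a, b, f, j}  B3 = {a, c, f, j}  B4 = {a, e, f, g}  B5 = {a, g, i, j}  B6 = {a, d, i, j}  B7 = {a, f, g, k}  B8 = {a, f, h, j}
Tree: B1–B2, B1–B3, B1–B4, B1–B5, B5–B6, B4–B7, B1–B8

Every bag has size at most 4, so the width is 4 − 1 = 3 and tw(G) ≤ 3. Conversely, {a, d, i, j} is a clique of size 4, and the vertices of any clique must share a bag in every tree decomposition; so some bag has ≥ 4 vertices and tw(G) ≥ 3. Hence tw(G) = 3 exactly.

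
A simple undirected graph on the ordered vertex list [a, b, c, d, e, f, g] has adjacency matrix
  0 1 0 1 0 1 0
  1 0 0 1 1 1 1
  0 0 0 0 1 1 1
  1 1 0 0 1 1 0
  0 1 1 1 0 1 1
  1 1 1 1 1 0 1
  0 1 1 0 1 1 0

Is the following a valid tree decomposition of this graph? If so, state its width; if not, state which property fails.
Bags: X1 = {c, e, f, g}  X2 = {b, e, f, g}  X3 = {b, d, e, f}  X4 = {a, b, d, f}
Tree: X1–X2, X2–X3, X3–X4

Yes; width 3.

Checking the three conditions: (i) the bags cover all of {a, b, c, d, e, f, g}; (ii) for each edge, some bag contains both endpoints; (iii) the bags containing any fixed vertex form a subtree. All hold, so the decomposition is valid with width 4 − 1 = 3.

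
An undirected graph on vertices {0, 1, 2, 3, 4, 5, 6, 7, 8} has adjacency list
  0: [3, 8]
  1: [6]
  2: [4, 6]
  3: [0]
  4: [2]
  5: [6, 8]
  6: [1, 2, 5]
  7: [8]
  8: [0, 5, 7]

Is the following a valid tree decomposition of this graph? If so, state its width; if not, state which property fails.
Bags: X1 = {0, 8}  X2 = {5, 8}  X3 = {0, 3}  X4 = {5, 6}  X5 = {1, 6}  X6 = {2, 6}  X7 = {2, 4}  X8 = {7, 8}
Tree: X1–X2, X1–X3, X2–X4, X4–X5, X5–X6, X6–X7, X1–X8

Checking the three conditions: (i) the bags cover all of {0, 1, 2, 3, 4, 5, 6, 7, 8}; (ii) for each edge, some bag contains both endpoints; (iii) the bags containing any fixed vertex form a subtree. All hold, so the decomposition is valid with width 2 − 1 = 1.

Yes; width 1.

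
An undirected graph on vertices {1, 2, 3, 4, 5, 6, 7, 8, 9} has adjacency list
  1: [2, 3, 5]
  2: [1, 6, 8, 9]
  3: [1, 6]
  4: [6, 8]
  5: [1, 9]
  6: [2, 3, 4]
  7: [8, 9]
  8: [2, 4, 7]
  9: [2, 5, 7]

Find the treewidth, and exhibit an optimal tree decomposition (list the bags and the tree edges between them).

Treewidth 3.
One such decomposition:
Bags: B1 = {1, 3, 5, 6}  B2 = {1, 2, 5, 6}  B3 = {2, 5, 6, 9}  B4 = {2, 4, 6, 9}  B5 = {2, 4, 8, 9}  B6 = {4, 7, 8, 9}
Tree: B1–B2, B2–B3, B3–B4, B4–B5, B5–B6

Every bag has size at most 4, so the width is 4 − 1 = 3 and tw(G) ≤ 3. For the lower bound: the 4 vertex sets {1,3,5}, {6}, {2}, {4,7,8,9} are disjoint, each induces a connected subgraph, and every pair is joined by at least one edge of G. Contracting each set to a single vertex therefore yields K_{4} as a minor, and since treewidth is minor-monotone, tw(G) ≥ tw(K_{4}) = 3. Hence tw(G) = 3 exactly.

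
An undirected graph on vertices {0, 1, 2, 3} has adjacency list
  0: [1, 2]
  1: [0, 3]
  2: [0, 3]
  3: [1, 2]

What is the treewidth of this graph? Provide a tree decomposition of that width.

Every bag has size at most 3, so the width is 3 − 1 = 2 and tw(G) ≤ 2. The edges 3–1–0–2–3 form a cycle, so G is not a tree and its treewidth is at least 2. Therefore the treewidth is 2.

Treewidth 2.
One such decomposition:
Bags: B1 = {0, 1, 3}  B2 = {0, 2, 3}
Tree: B1–B2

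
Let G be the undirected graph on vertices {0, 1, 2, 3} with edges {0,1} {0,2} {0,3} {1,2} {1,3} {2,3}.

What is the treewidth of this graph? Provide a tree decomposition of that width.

With just one bag of size 4, the width is 4 − 1 = 3, so tw(G) ≤ 3. For the lower bound, the 4 vertices {0, 1, 2, 3} are pairwise adjacent, and any tree decomposition puts a clique entirely inside one bag — forcing width ≥ 3. Combining the bounds, tw(G) = 3.

Treewidth 3.
Bags: B1 = {0, 1, 2, 3}
Tree: (single bag)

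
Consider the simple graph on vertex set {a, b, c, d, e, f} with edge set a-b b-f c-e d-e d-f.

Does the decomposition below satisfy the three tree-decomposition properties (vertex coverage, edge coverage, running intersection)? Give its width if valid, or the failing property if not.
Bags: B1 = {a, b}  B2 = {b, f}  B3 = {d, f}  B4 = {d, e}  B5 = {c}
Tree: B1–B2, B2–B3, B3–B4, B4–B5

No — edge (e,c) lies in no bag.

A tree decomposition must satisfy three properties: every vertex lies in some bag; for every edge, both endpoints lie together in some bag; and for every vertex, the bags containing it form a connected subtree. Here edge (e,c) lies in no bag, so the decomposition is invalid.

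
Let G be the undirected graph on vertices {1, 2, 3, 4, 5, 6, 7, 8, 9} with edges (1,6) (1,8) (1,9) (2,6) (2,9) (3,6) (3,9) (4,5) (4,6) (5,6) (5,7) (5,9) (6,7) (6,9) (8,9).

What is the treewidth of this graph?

2

A width-2 tree decomposition is:
Bags: B1 = {1, 6, 9}  B2 = {5, 6, 9}  B3 = {3, 6, 9}  B4 = {2, 6, 9}  B5 = {1, 8, 9}  B6 = {4, 5, 6}  B7 = {5, 6, 7}
Tree: B1–B2, B1–B3, B2–B4, B1–B5, B2–B6, B6–B7
Every bag has size at most 3, so the width is 3 − 1 = 2 and tw(G) ≤ 2. Conversely, {1, 8, 9} is a clique of size 3, and the vertices of any clique must share a bag in every tree decomposition; so some bag has ≥ 3 vertices and tw(G) ≥ 2. Therefore the treewidth is 2.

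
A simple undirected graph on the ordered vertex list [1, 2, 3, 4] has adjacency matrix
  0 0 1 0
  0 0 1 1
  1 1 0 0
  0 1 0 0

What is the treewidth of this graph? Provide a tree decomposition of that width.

Treewidth 1.
One such decomposition:
Bags: B1 = {1, 3}  B2 = {2, 3}  B3 = {2, 4}
Tree: B1–B2, B2–B3

Every bag has size at most 2, so the width is 2 − 1 = 1 and tw(G) ≤ 1. Any graph with an edge has treewidth ≥ 1, and G has the edge 1–3. Therefore the treewidth is 1.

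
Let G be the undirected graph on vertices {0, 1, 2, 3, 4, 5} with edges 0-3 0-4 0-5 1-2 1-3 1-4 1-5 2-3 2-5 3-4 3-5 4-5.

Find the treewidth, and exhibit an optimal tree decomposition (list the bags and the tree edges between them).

Each bag holds 4 vertices, so the decomposition has width 3, which upper-bounds the treewidth. Conversely, {0, 3, 4, 5} is a clique of size 4, and the vertices of any clique must share a bag in every tree decomposition; so some bag has ≥ 4 vertices and tw(G) ≥ 3. Therefore the treewidth is 3.

Treewidth 3.
Bags: B1 = {0, 3, 4, 5}  B2 = {1, 3, 4, 5}  B3 = {1, 2, 3, 5}
Tree: B1–B2, B2–B3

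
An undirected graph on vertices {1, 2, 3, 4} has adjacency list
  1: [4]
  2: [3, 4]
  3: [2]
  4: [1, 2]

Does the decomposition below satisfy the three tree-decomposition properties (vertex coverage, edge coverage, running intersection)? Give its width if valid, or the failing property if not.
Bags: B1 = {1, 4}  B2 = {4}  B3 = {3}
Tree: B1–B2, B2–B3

A tree decomposition must satisfy three properties: every vertex lies in some bag; for every edge, both endpoints lie together in some bag; and for every vertex, the bags containing it form a connected subtree. Here vertex 2 appears in no bag, so the decomposition is invalid.

No — vertex 2 appears in no bag.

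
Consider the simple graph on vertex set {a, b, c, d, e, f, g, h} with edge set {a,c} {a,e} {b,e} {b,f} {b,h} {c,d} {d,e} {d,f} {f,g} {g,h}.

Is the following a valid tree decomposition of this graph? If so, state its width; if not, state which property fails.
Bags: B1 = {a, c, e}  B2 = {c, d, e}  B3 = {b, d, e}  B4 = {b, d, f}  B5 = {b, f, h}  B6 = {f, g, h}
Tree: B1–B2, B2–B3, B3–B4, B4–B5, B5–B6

Yes; width 2.

Checking the three conditions: (i) the bags cover all of {a, b, c, d, e, f, g, h}; (ii) for each edge, some bag contains both endpoints; (iii) the bags containing any fixed vertex form a subtree. All hold, so the decomposition is valid with width 3 − 1 = 2.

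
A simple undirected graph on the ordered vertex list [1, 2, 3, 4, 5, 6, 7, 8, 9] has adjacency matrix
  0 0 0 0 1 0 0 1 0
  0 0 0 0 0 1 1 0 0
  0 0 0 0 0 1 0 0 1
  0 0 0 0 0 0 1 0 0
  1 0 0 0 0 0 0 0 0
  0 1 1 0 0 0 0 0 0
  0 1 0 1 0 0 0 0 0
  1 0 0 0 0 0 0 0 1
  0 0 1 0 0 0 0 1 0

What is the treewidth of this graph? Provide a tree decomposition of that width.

Every bag has size at most 2, so the width is 2 − 1 = 1 and tw(G) ≤ 1. Since G has at least one edge (e.g. 5–1), it is not an edgeless graph, so tw(G) ≥ 1. Therefore the treewidth is 1.

Treewidth 1.
One optimal decomposition is:
Bags: B1 = {1, 5}  B2 = {1, 8}  B3 = {8, 9}  B4 = {3, 9}  B5 = {3, 6}  B6 = {2, 6}  B7 = {2, 7}  B8 = {4, 7}
Tree: B1–B2, B2–B3, B3–B4, B4–B5, B5–B6, B6–B7, B7–B8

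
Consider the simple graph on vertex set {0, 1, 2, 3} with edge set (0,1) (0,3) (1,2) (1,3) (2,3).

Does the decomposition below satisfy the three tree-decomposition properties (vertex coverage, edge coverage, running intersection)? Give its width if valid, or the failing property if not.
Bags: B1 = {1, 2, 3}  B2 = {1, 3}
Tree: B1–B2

A tree decomposition must satisfy three properties: every vertex lies in some bag; for every edge, both endpoints lie together in some bag; and for every vertex, the bags containing it form a connected subtree. Here vertex 0 appears in no bag, so the decomposition is invalid.

No — vertex 0 appears in no bag.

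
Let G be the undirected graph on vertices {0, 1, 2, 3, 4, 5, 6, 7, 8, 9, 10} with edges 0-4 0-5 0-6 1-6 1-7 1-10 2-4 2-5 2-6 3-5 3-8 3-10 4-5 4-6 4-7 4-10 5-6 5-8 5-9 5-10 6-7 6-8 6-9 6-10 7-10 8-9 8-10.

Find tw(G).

3

A width-3 tree decomposition is:
Bags: B1 = {1, 6, 7, 10}  B2 = {4, 6, 7, 10}  B3 = {4, 5, 6, 10}  B4 = {5, 6, 8, 10}  B5 = {0, 4, 5, 6}  B6 = {5, 6, 8, 9}  B7 = {2, 4, 5, 6}  B8 = {3, 5, 8, 10}
Tree: B1–B2, B2–B3, B3–B4, B3–B5, B4–B6, B5–B7, B4–B8
The largest bag has 4 vertices, giving width 3; this decomposition certifies tw(G) ≤ 3. Conversely, {3, 5, 8, 10} is a clique of size 4, and the vertices of any clique must share a bag in every tree decomposition; so some bag has ≥ 4 vertices and tw(G) ≥ 3. Combining the bounds, tw(G) = 3.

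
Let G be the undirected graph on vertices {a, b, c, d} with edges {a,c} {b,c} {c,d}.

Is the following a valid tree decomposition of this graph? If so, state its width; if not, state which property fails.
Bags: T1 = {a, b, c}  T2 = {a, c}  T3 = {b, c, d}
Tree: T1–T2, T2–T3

A tree decomposition must satisfy three properties: every vertex lies in some bag; for every edge, both endpoints lie together in some bag; and for every vertex, the bags containing it form a connected subtree. Here bags containing vertex b are not connected in the tree, so the decomposition is invalid.

No — bags containing vertex b are not connected in the tree.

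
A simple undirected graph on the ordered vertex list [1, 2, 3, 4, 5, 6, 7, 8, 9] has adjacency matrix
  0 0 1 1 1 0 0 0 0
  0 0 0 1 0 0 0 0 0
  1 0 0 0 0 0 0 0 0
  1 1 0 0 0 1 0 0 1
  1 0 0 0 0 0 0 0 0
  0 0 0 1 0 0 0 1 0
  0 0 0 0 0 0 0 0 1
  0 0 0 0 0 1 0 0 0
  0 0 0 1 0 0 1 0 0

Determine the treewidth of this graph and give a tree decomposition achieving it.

Every bag has size at most 2, so the width is 2 − 1 = 1 and tw(G) ≤ 1. Since G has at least one edge (e.g. 4–9), it is not an edgeless graph, so tw(G) ≥ 1. Combining the bounds, tw(G) = 1.

Treewidth 1.
Bags: B1 = {4, 9}  B2 = {7, 9}  B3 = {1, 4}  B4 = {1, 3}  B5 = {2, 4}  B6 = {4, 6}  B7 = {1, 5}  B8 = {6, 8}
Tree: B1–B2, B1–B3, B3–B4, B3–B5, B3–B6, B3–B7, B6–B8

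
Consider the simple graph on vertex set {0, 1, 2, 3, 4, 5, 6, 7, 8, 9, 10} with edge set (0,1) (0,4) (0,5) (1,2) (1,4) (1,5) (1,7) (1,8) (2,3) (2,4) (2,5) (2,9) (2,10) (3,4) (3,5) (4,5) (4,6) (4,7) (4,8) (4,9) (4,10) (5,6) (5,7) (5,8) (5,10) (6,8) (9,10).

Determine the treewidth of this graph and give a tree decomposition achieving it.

Treewidth 3.
One such decomposition:
Bags: B1 = {1, 4, 5, 7}  B2 = {1, 4, 5, 8}  B3 = {1, 2, 4, 5}  B4 = {2, 3, 4, 5}  B5 = {4, 5, 6, 8}  B6 = {2, 4, 5, 10}  B7 = {0, 1, 4, 5}  B8 = {2, 4, 9, 10}
Tree: B1–B2, B2–B3, B3–B4, B2–B5, B3–B6, B3–B7, B6–B8

The largest bag has 4 vertices, giving width 3; this decomposition certifies tw(G) ≤ 3. Conversely, {2, 4, 9, 10} is a clique of size 4, and the vertices of any clique must share a bag in every tree decomposition; so some bag has ≥ 4 vertices and tw(G) ≥ 3. Hence tw(G) = 3 exactly.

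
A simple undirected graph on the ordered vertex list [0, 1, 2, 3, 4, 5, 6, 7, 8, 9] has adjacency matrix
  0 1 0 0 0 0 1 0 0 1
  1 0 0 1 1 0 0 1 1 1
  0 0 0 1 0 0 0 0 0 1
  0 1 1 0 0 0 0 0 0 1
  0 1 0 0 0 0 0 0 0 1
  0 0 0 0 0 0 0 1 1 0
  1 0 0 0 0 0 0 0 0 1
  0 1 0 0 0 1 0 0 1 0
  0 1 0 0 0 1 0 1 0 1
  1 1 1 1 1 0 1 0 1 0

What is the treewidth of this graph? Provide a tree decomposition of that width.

The largest bag has 3 vertices, giving width 2; this decomposition certifies tw(G) ≤ 2. For the lower bound, the 3 vertices {0, 1, 9} are pairwise adjacent, and any tree decomposition puts a clique entirely inside one bag — forcing width ≥ 2. Hence tw(G) = 2 exactly.

Treewidth 2.
One such decomposition:
Bags: B1 = {0, 1, 9}  B2 = {1, 8, 9}  B3 = {1, 4, 9}  B4 = {1, 3, 9}  B5 = {1, 7, 8}  B6 = {5, 7, 8}  B7 = {2, 3, 9}  B8 = {0, 6, 9}
Tree: B1–B2, B1–B3, B1–B4, B2–B5, B5–B6, B4–B7, B1–B8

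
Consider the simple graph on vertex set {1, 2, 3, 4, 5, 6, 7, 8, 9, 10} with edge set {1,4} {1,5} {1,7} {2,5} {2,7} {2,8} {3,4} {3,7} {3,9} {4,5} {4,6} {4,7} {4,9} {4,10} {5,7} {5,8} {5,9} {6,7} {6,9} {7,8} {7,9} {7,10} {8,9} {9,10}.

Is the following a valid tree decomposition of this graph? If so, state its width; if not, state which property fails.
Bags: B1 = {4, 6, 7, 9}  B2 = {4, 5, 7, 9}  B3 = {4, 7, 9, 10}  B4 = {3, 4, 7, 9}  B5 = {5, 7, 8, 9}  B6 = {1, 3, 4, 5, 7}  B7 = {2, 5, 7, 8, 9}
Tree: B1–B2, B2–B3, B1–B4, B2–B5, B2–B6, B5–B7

A tree decomposition must satisfy three properties: every vertex lies in some bag; for every edge, both endpoints lie together in some bag; and for every vertex, the bags containing it form a connected subtree. Here bags containing vertex 3 are not connected in the tree, so the decomposition is invalid.

No — bags containing vertex 3 are not connected in the tree.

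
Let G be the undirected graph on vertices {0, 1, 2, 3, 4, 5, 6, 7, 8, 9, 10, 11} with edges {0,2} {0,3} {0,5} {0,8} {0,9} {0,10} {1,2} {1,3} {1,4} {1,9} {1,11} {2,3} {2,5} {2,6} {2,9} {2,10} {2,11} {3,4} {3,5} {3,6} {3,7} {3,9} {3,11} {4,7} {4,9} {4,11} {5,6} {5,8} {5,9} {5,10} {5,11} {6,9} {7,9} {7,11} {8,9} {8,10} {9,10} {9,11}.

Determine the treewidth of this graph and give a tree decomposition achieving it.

The largest bag has 5 vertices, giving width 4; this decomposition certifies tw(G) ≤ 4. On the other hand G contains the 5-clique {0, 5, 8, 9, 10}. A clique must lie in a single bag of any decomposition, so no decomposition can have width below 4. The upper and lower bounds meet at 4, so that is the treewidth.

Treewidth 4.
One such decomposition:
Bags: B1 = {1, 2, 3, 9, 11}  B2 = {2, 3, 5, 9, 11}  B3 = {1, 3, 4, 9, 11}  B4 = {3, 4, 7, 9, 11}  B5 = {0, 2, 3, 5, 9}  B6 = {2, 3, 5, 6, 9}  B7 = {0, 2, 5, 9, 10}  B8 = {0, 5, 8, 9, 10}
Tree: B1–B2, B1–B3, B3–B4, B2–B5, B5–B6, B5–B7, B7–B8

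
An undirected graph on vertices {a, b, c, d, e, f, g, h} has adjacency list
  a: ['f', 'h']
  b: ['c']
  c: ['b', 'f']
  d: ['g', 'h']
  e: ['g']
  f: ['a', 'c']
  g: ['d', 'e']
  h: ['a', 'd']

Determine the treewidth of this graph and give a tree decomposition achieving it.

Treewidth 1.
Bags: B1 = {b, c}  B2 = {c, f}  B3 = {a, f}  B4 = {a, h}  B5 = {d, h}  B6 = {d, g}  B7 = {e, g}
Tree: B1–B2, B2–B3, B3–B4, B4–B5, B5–B6, B6–B7

The largest bag has 2 vertices, giving width 1; this decomposition certifies tw(G) ≤ 1. Since G has at least one edge (e.g. b–c), it is not an edgeless graph, so tw(G) ≥ 1. Combining the bounds, tw(G) = 1.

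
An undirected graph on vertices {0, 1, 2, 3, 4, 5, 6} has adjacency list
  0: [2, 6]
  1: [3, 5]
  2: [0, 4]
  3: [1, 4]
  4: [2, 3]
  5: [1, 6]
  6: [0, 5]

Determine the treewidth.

A width-2 tree decomposition is:
Bags: B1 = {1, 3, 5}  B2 = {3, 4, 5}  B3 = {2, 4, 5}  B4 = {0, 2, 5}  B5 = {0, 5, 6}
Tree: B1–B2, B2–B3, B3–B4, B4–B5
Each bag holds 3 vertices, so the decomposition has width 2, which upper-bounds the treewidth. For the lower bound, G contains the cycle 5–1–3–4–2–0–6–5, so G is not a forest; only forests have treewidth ≤ 1, hence tw(G) ≥ 2. Hence tw(G) = 2 exactly.

2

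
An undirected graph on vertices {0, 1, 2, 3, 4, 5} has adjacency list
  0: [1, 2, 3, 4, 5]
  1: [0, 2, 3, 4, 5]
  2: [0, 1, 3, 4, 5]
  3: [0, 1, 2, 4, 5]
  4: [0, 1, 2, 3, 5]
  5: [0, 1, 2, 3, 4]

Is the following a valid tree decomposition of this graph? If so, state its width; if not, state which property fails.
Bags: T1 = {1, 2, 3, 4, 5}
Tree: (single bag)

A tree decomposition must satisfy three properties: every vertex lies in some bag; for every edge, both endpoints lie together in some bag; and for every vertex, the bags containing it form a connected subtree. Here vertex 0 appears in no bag, so the decomposition is invalid.

No — vertex 0 appears in no bag.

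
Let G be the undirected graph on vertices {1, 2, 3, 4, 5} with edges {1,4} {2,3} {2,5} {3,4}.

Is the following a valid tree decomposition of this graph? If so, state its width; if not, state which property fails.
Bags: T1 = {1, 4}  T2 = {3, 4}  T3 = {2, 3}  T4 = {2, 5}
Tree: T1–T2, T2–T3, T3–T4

Yes; width 1.

Every vertex of G appears in some bag (union = {1, 2, 3, 4, 5}); every edge is covered by a bag; and for each vertex v the set of bags containing v is connected in the bag tree. The decomposition is therefore valid. The largest bag has 2 vertices, so the width is 1.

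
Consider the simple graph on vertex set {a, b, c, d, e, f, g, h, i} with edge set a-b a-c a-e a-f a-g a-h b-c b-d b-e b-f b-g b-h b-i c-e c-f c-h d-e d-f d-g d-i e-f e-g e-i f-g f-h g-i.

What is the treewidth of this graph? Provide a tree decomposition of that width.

Each bag holds 5 vertices, so the decomposition has width 4, which upper-bounds the treewidth. Conversely, {b, d, e, f, g} is a clique of size 5, and the vertices of any clique must share a bag in every tree decomposition; so some bag has ≥ 5 vertices and tw(G) ≥ 4. Combining the bounds, tw(G) = 4.

Treewidth 4.
Bags: B1 = {b, d, e, f, g}  B2 = {a, b, e, f, g}  B3 = {a, b, c, e, f}  B4 = {a, b, c, f, h}  B5 = {b, d, e, g, i}
Tree: B1–B2, B2–B3, B3–B4, B1–B5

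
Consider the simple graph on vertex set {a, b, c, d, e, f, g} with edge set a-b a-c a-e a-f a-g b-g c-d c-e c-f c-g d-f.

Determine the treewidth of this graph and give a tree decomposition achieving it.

Each bag holds 3 vertices, so the decomposition has width 2, which upper-bounds the treewidth. On the other hand G contains the 3-clique {c, d, f}. A clique must lie in a single bag of any decomposition, so no decomposition can have width below 2. The upper and lower bounds meet at 2, so that is the treewidth.

Treewidth 2.
One such decomposition:
Bags: B1 = {a, c, f}  B2 = {a, c, g}  B3 = {c, d, f}  B4 = {a, c, e}  B5 = {a, b, g}
Tree: B1–B2, B1–B3, B2–B4, B2–B5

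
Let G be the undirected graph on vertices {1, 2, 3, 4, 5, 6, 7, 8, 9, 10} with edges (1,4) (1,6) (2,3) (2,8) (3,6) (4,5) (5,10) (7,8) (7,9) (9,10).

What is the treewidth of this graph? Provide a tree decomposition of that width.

Treewidth 2.
One optimal decomposition is:
Bags: B1 = {1, 3, 6}  B2 = {1, 2, 3}  B3 = {1, 2, 8}  B4 = {1, 7, 8}  B5 = {1, 7, 9}  B6 = {1, 9, 10}  B7 = {1, 5, 10}  B8 = {1, 4, 5}
Tree: B1–B2, B2–B3, B3–B4, B4–B5, B5–B6, B6–B7, B7–B8

Every bag has size at most 3, so the width is 3 − 1 = 2 and tw(G) ≤ 2. For the lower bound, G contains the cycle 1–6–3–2–8–7–9–10–5–4–1, so G is not a forest; only forests have treewidth ≤ 1, hence tw(G) ≥ 2. Combining the bounds, tw(G) = 2.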